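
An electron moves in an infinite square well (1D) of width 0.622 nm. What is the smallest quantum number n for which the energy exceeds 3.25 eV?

E_1 = h²/(8m_eL²) = 1.557×10^-19 J = 0.9719 eV.
Need n² > 3.25/0.9719 = 3.344, i.e. n > 1.829.
The smallest integer satisfying this is n = 2.

n = 2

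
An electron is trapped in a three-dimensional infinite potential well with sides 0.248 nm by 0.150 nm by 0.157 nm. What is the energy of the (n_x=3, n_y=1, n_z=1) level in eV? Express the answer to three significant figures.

For a 3D rectangular well E = (h²/8m_e)·Σ n_i²/L_i² = (6.626×10^-34)²/(8·9.109×10^-31) · [3²/(0.248 nm)² + 1²/(0.150 nm)² + 1²/(0.157 nm)²].
Evaluating gives E = 1.394×10^-17 J = 87.0 eV.

E = 87.0 eV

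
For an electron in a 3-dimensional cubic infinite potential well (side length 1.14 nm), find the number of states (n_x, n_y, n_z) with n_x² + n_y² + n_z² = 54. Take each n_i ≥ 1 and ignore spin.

The level has n_x² + n_y² + n_z² = 54. The ordered positive-integer solutions are (1, 2, 7), (1, 7, 2), (2, 1, 7), (2, 5, 5), (2, 7, 1), (3, 3, 6), (3, 6, 3), (5, 2, 5), (5, 5, 2), (6, 3, 3), (7, 1, 2), (7, 2, 1).
That gives 12 states.

degeneracy = 12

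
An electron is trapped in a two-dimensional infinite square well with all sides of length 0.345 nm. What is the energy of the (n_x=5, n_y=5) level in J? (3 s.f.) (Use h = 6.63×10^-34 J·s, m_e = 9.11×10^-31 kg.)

E = 2.53×10^-17 J

For a 2D rectangular well E = (h²/8m_e)·Σ n_i²/L_i² = (6.63×10^-34)²/(8·9.11×10^-31) · [5²/(0.345 nm)² + 5²/(0.345 nm)²].
Evaluating gives E = 2.53×10^-17 J.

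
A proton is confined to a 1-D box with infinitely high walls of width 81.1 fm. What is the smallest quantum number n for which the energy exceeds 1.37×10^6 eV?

n = 7

E_1 = h²/(8m_pL²) = 4.987×10^-15 J = 3.113×10^4 eV.
Need n² > 1.37×10^6/3.113×10^4 = 44.01, i.e. n > 6.634.
The smallest integer satisfying this is n = 7.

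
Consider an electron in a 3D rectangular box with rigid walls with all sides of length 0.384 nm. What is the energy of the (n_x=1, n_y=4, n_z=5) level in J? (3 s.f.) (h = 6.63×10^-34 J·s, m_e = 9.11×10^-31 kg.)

E = 1.72×10^-17 J

For a 3D rectangular well E = (h²/8m_e)·Σ n_i²/L_i² = (6.63×10^-34)²/(8·9.11×10^-31) · [1²/(0.384 nm)² + 4²/(0.384 nm)² + 5²/(0.384 nm)²].
Evaluating gives E = 1.72×10^-17 J.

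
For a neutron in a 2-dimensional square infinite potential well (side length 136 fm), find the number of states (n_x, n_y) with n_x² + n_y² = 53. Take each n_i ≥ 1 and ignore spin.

degeneracy = 2

The level has n_x² + n_y² = 53. The ordered positive-integer solutions are (2, 7), (7, 2).
That gives 2 states.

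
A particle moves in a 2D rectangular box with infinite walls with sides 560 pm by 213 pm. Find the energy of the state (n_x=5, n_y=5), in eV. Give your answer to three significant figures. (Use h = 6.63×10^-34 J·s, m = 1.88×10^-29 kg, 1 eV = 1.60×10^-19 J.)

For a 2D rectangular well E = (h²/8m)·Σ n_i²/L_i² = (6.63×10^-34)²/(8·1.88×10^-29) · [5²/(560 pm)² + 5²/(213 pm)²].
Evaluating gives E = 1.843×10^-18 J = 11.5 eV.

E = 11.5 eV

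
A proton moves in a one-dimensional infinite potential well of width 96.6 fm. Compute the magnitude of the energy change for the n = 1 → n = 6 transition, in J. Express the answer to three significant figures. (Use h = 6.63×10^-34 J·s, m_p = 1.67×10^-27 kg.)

E_1 = h²/(8m_pL²) = 3.526×10^-15 J.
|ΔE| = |1² − 6²|·E_1 = 35·3.526×10^-15 J = 1.23×10^-13 J.

|ΔE| = 1.23×10^-13 J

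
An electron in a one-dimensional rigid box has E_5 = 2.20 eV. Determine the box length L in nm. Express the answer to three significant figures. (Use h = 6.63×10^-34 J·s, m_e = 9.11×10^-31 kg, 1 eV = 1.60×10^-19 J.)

From E_n = n²h²/(8m_eL²), L = n·h/√(8m_eE_n).
E_5 = 2.20 eV = 3.520×10^-19 J, so L = 5·6.63×10^-34/√(8·9.11×10^-31·3.520×10^-19) = 2.07×10^-9 m = 2.07 nm.

L = 2.07 nm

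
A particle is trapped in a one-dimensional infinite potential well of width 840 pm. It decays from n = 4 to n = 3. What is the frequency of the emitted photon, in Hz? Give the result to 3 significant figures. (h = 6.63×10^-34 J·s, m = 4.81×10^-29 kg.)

E_1 = h²/(8mL²) = 1.619×10^-21 J and ΔE = (4² − 3²)E_1 = 1.133×10^-20 J.
f = ΔE/h = 1.133×10^-20/6.63×10^-34 = 1.71×10^13 Hz.

f = 1.71×10^13 Hz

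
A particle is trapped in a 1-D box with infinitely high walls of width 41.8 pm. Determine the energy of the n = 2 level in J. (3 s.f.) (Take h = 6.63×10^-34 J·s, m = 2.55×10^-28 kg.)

For an infinite well E_n = n²h²/(8mL²), so E_1 = h²/(8mL²) = (6.63×10^-34)²/(8·2.55×10^-28·(4.18×10^-11 m)²) = 1.233×10^-19 J.
Then E_2 = 2²·E_1 = 4·1.233×10^-19 J = 4.93×10^-19 J.

E_2 = 4.93×10^-19 J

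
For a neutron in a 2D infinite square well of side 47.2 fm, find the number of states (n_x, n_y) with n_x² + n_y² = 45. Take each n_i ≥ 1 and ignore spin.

The level has n_x² + n_y² = 45. The ordered positive-integer solutions are (3, 6), (6, 3).
That gives 2 states.

degeneracy = 2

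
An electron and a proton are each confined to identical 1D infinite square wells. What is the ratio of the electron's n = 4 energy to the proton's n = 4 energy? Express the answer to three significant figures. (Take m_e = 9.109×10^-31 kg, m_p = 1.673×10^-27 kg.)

E_n ∝ 1/m at fixed n and L, so the ratio is m_p/m_e = 1.673×10^-27/9.109×10^-31 = 1.84×10^3.

1.84×10^3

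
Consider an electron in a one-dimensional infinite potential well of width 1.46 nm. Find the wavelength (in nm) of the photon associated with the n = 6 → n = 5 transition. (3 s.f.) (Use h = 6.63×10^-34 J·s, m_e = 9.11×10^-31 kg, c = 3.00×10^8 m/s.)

E_1 = h²/(8m_eL²) = 2.830×10^-20 J, so ΔE = (6² − 5²)E_1 = 3.113×10^-19 J.
λ = hc/ΔE = (6.63×10^-34·3.00×10^8)/3.113×10^-19 = 6.39×10^-7 m = 639 nm.

λ = 639 nm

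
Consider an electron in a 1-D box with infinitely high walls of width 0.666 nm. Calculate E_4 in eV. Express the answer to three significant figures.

E_4 = 13.6 eV

For an infinite well E_n = n²h²/(8m_eL²), so E_1 = h²/(8m_eL²) = (6.626×10^-34)²/(8·9.109×10^-31·(6.66×10^-10 m)²) = 1.358×10^-19 J.
Then E_4 = 4²·E_1 = 16·1.358×10^-19 J = 2.173×10^-18 J.
Converting, E_4 = 2.173×10^-18 J / (1.602×10^-19 J/eV) = 13.6 eV.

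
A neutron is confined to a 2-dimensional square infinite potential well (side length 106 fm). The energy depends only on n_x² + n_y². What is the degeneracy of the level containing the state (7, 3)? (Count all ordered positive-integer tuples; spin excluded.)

The level has n_x² + n_y² = 58. The ordered positive-integer solutions are (3, 7), (7, 3).
That gives 2 states.

degeneracy = 2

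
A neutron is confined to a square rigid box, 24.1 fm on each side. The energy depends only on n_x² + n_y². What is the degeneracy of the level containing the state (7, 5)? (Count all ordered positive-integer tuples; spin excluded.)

The level has n_x² + n_y² = 74. The ordered positive-integer solutions are (5, 7), (7, 5).
That gives 2 states.

degeneracy = 2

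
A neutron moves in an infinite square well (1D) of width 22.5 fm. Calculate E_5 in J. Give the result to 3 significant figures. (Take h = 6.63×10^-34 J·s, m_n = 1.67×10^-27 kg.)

For an infinite well E_n = n²h²/(8m_nL²), so E_1 = h²/(8m_nL²) = (6.63×10^-34)²/(8·1.67×10^-27·(2.25×10^-14 m)²) = 6.499×10^-14 J.
Then E_5 = 5²·E_1 = 25·6.499×10^-14 J = 1.62×10^-12 J.

E_5 = 1.62×10^-12 J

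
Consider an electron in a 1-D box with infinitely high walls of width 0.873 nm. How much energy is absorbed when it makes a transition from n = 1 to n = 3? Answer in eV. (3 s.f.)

|ΔE| = 3.95 eV

E_1 = h²/(8m_eL²) = 7.905×10^-20 J.
|ΔE| = |1² − 3²|·E_1 = 8·7.905×10^-20 J = 6.324×10^-19 J = 3.95 eV.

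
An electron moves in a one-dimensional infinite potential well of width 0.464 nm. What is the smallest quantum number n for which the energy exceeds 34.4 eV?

E_1 = h²/(8m_eL²) = 2.798×10^-19 J = 1.747 eV.
Need n² > 34.4/1.747 = 19.69, i.e. n > 4.437.
The smallest integer satisfying this is n = 5.

n = 5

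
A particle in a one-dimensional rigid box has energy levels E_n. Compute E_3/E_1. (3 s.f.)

9.00

E_n ∝ n², so E_3/E_1 = 3²/1² = 9/1 = 9.00.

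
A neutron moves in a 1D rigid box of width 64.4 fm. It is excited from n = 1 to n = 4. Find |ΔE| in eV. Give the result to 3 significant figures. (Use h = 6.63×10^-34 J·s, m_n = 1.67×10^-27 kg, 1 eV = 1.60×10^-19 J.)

|ΔE| = 7.44×10^5 eV

E_1 = h²/(8m_nL²) = 7.933×10^-15 J.
|ΔE| = |1² − 4²|·E_1 = 15·7.933×10^-15 J = 1.190×10^-13 J = 7.44×10^5 eV.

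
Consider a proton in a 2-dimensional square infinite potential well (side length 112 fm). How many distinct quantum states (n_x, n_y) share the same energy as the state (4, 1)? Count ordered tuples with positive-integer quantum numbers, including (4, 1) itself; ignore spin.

degeneracy = 2

The level has n_x² + n_y² = 17. The ordered positive-integer solutions are (1, 4), (4, 1).
That gives 2 states.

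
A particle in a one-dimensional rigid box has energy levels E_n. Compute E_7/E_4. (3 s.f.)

E_n ∝ n², so E_7/E_4 = 7²/4² = 49/16 = 3.06.

3.06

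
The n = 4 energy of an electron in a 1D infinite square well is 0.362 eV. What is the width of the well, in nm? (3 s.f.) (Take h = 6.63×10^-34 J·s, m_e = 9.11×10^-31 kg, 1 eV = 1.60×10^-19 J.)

L = 4.08 nm

From E_n = n²h²/(8m_eL²), L = n·h/√(8m_eE_n).
E_4 = 0.362 eV = 5.792×10^-20 J, so L = 4·6.63×10^-34/√(8·9.11×10^-31·5.792×10^-20) = 4.08×10^-9 m = 4.08 nm.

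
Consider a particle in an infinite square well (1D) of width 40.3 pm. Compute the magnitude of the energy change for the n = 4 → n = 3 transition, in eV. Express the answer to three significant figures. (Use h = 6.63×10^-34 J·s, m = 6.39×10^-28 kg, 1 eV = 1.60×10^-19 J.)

|ΔE| = 2.32 eV

E_1 = h²/(8mL²) = 5.295×10^-20 J.
|ΔE| = |4² − 3²|·E_1 = 7·5.295×10^-20 J = 3.707×10^-19 J = 2.32 eV.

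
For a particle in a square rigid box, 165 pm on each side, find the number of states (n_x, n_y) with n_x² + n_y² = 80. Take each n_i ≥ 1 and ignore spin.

The level has n_x² + n_y² = 80. The ordered positive-integer solutions are (4, 8), (8, 4).
That gives 2 states.

degeneracy = 2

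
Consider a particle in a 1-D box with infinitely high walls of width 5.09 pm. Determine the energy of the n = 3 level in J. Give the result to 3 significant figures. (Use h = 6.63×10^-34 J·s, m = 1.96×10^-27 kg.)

E_3 = 9.74×10^-18 J

For an infinite well E_n = n²h²/(8mL²), so E_1 = h²/(8mL²) = (6.63×10^-34)²/(8·1.96×10^-27·(5.09×10^-12 m)²) = 1.082×10^-18 J.
Then E_3 = 3²·E_1 = 9·1.082×10^-18 J = 9.74×10^-18 J.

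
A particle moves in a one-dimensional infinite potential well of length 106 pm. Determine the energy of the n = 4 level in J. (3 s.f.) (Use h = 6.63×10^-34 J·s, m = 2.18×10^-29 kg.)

E_4 = 3.59×10^-18 J

For an infinite well E_n = n²h²/(8mL²), so E_1 = h²/(8mL²) = (6.63×10^-34)²/(8·2.18×10^-29·(1.06×10^-10 m)²) = 2.243×10^-19 J.
Then E_4 = 4²·E_1 = 16·2.243×10^-19 J = 3.59×10^-18 J.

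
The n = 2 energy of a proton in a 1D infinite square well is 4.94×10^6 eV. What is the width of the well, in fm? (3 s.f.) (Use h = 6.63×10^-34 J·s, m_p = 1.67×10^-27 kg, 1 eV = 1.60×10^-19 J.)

L = 12.9 fm

From E_n = n²h²/(8m_pL²), L = n·h/√(8m_pE_n).
E_2 = 4.94×10^6 eV = 7.904×10^-13 J, so L = 2·6.63×10^-34/√(8·1.67×10^-27·7.904×10^-13) = 1.29×10^-14 m = 12.9 fm.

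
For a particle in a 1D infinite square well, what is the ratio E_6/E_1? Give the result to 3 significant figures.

36.0

E_n ∝ n², so E_6/E_1 = 6²/1² = 36/1 = 36.0.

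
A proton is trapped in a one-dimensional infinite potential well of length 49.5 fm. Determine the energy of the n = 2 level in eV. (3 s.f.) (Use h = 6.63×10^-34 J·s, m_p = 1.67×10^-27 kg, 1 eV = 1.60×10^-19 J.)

For an infinite well E_n = n²h²/(8m_pL²), so E_1 = h²/(8m_pL²) = (6.63×10^-34)²/(8·1.67×10^-27·(4.95×10^-14 m)²) = 1.343×10^-14 J.
Then E_2 = 2²·E_1 = 4·1.343×10^-14 J = 5.372×10^-14 J.
Converting, E_2 = 5.372×10^-14 J / (1.60×10^-19 J/eV) = 3.36×10^5 eV.

E_2 = 3.36×10^5 eV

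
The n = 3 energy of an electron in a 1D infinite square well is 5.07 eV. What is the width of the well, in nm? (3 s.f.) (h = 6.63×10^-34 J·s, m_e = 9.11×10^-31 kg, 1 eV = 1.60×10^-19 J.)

From E_n = n²h²/(8m_eL²), L = n·h/√(8m_eE_n).
E_3 = 5.07 eV = 8.112×10^-19 J, so L = 3·6.63×10^-34/√(8·9.11×10^-31·8.112×10^-19) = 8.18×10^-10 m = 0.818 nm.

L = 0.818 nm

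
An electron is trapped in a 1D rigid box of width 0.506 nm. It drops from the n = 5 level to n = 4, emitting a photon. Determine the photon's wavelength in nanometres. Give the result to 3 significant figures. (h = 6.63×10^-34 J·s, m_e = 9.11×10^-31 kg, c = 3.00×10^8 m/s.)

λ = 93.8 nm

E_1 = h²/(8m_eL²) = 2.356×10^-19 J, so ΔE = (5² − 4²)E_1 = 2.120×10^-18 J.
λ = hc/ΔE = (6.63×10^-34·3.00×10^8)/2.120×10^-18 = 9.38×10^-8 m = 93.8 nm.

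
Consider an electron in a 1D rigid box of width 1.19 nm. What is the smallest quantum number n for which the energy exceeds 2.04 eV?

n = 3

E_1 = h²/(8m_eL²) = 4.254×10^-20 J = 0.2655 eV.
Need n² > 2.04/0.2655 = 7.684, i.e. n > 2.772.
The smallest integer satisfying this is n = 3.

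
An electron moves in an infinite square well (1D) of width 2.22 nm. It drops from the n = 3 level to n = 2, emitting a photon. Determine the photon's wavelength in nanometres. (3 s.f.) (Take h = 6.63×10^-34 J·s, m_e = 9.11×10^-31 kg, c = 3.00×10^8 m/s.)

E_1 = h²/(8m_eL²) = 1.224×10^-20 J, so ΔE = (3² − 2²)E_1 = 6.120×10^-20 J.
λ = hc/ΔE = (6.63×10^-34·3.00×10^8)/6.120×10^-20 = 3.25×10^-6 m = 3.25×10^3 nm.

λ = 3.25×10^3 nm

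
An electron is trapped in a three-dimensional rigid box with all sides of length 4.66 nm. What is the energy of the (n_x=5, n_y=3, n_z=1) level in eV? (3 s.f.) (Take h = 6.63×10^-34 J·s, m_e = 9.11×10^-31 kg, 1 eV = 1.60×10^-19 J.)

E = 0.608 eV

For a 3D rectangular well E = (h²/8m_e)·Σ n_i²/L_i² = (6.63×10^-34)²/(8·9.11×10^-31) · [5²/(4.66 nm)² + 3²/(4.66 nm)² + 1²/(4.66 nm)²].
Evaluating gives E = 9.721×10^-20 J = 0.608 eV.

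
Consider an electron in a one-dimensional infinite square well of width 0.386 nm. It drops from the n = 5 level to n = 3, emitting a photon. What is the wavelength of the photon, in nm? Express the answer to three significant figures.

λ = 30.7 nm

E_1 = h²/(8m_eL²) = 4.044×10^-19 J, so ΔE = (5² − 3²)E_1 = 6.470×10^-18 J.
λ = hc/ΔE = (6.626×10^-34·2.998×10^8)/6.470×10^-18 = 3.07×10^-8 m = 30.7 nm.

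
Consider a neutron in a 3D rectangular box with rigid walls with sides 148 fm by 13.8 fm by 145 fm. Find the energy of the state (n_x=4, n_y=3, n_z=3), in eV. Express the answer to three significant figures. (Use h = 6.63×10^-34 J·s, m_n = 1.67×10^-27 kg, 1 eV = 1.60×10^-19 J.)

E = 9.96×10^6 eV

For a 3D rectangular well E = (h²/8m_n)·Σ n_i²/L_i² = (6.63×10^-34)²/(8·1.67×10^-27) · [4²/(148 fm)² + 3²/(13.8 fm)² + 3²/(145 fm)²].
Evaluating gives E = 1.593×10^-12 J = 9.96×10^6 eV.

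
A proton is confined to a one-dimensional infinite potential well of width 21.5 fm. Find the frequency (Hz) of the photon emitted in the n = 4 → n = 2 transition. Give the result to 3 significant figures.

f = 1.29×10^21 Hz

E_1 = h²/(8m_pL²) = 7.096×10^-14 J and ΔE = (4² − 2²)E_1 = 8.515×10^-13 J.
f = ΔE/h = 8.515×10^-13/6.626×10^-34 = 1.29×10^21 Hz.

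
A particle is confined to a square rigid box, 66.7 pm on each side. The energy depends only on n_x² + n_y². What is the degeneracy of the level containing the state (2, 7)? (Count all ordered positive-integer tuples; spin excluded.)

The level has n_x² + n_y² = 53. The ordered positive-integer solutions are (2, 7), (7, 2).
That gives 2 states.

degeneracy = 2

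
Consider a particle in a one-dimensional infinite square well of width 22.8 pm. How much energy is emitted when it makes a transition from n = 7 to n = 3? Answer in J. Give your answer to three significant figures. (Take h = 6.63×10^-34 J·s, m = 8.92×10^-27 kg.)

|ΔE| = 4.74×10^-19 J

E_1 = h²/(8mL²) = 1.185×10^-20 J.
|ΔE| = |7² − 3²|·E_1 = 40·1.185×10^-20 J = 4.74×10^-19 J.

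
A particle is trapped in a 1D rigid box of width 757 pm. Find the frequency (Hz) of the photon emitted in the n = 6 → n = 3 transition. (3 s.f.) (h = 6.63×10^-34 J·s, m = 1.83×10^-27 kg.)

f = 2.13×10^12 Hz

E_1 = h²/(8mL²) = 5.240×10^-23 J and ΔE = (6² − 3²)E_1 = 1.415×10^-21 J.
f = ΔE/h = 1.415×10^-21/6.63×10^-34 = 2.13×10^12 Hz.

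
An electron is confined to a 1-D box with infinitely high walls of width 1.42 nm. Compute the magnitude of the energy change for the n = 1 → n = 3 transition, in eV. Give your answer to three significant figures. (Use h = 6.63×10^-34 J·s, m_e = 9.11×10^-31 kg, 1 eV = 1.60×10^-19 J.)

E_1 = h²/(8m_eL²) = 2.991×10^-20 J.
|ΔE| = |1² − 3²|·E_1 = 8·2.991×10^-20 J = 2.393×10^-19 J = 1.50 eV.

|ΔE| = 1.50 eV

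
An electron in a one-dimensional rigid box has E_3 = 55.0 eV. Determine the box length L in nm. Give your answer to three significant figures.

L = 0.248 nm

From E_n = n²h²/(8m_eL²), L = n·h/√(8m_eE_n).
E_3 = 55.0 eV = 8.811×10^-18 J, so L = 3·6.626×10^-34/√(8·9.109×10^-31·8.811×10^-18) = 2.48×10^-10 m = 0.248 nm.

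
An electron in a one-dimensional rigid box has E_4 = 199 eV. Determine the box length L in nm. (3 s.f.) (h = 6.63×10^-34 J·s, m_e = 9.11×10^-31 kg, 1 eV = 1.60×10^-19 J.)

From E_n = n²h²/(8m_eL²), L = n·h/√(8m_eE_n).
E_4 = 199 eV = 3.184×10^-17 J, so L = 4·6.63×10^-34/√(8·9.11×10^-31·3.184×10^-17) = 1.74×10^-10 m = 0.174 nm.

L = 0.174 nm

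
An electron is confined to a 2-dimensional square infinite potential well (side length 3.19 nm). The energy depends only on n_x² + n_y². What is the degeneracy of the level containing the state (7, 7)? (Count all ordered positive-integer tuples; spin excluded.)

The level has n_x² + n_y² = 98. The ordered positive-integer solutions are (7, 7).
That gives 1 state.

degeneracy = 1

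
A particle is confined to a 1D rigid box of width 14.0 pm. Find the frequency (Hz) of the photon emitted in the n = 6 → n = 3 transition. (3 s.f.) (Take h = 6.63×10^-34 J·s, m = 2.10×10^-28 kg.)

E_1 = h²/(8mL²) = 1.335×10^-18 J and ΔE = (6² − 3²)E_1 = 3.605×10^-17 J.
f = ΔE/h = 3.605×10^-17/6.63×10^-34 = 5.44×10^16 Hz.

f = 5.44×10^16 Hz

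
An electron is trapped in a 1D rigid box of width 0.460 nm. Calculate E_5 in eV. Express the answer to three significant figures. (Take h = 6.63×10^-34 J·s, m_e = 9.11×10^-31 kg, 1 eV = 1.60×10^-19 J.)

E_5 = 44.5 eV

For an infinite well E_n = n²h²/(8m_eL²), so E_1 = h²/(8m_eL²) = (6.63×10^-34)²/(8·9.11×10^-31·(4.60×10^-10 m)²) = 2.850×10^-19 J.
Then E_5 = 5²·E_1 = 25·2.850×10^-19 J = 7.125×10^-18 J.
Converting, E_5 = 7.125×10^-18 J / (1.60×10^-19 J/eV) = 44.5 eV.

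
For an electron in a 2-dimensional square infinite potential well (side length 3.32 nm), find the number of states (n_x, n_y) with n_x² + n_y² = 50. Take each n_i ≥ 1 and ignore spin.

degeneracy = 3

The level has n_x² + n_y² = 50. The ordered positive-integer solutions are (1, 7), (5, 5), (7, 1).
That gives 3 states.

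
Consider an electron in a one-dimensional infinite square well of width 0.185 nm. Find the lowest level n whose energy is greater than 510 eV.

E_1 = h²/(8m_eL²) = 1.760×10^-18 J = 10.99 eV.
Need n² > 510/10.99 = 46.41, i.e. n > 6.812.
The smallest integer satisfying this is n = 7.

n = 7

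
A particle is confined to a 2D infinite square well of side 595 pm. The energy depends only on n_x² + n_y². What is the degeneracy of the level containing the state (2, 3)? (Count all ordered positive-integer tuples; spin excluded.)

degeneracy = 2

The level has n_x² + n_y² = 13. The ordered positive-integer solutions are (2, 3), (3, 2).
That gives 2 states.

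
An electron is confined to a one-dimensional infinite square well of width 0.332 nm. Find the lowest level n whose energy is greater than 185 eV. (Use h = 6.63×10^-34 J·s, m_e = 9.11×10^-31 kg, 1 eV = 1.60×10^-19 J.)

n = 8

E_1 = h²/(8m_eL²) = 5.472×10^-19 J = 3.420 eV.
Need n² > 185/3.420 = 54.09, i.e. n > 7.355.
The smallest integer satisfying this is n = 8.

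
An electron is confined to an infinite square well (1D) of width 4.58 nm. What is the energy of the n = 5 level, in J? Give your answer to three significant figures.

For an infinite well E_n = n²h²/(8m_eL²), so E_1 = h²/(8m_eL²) = (6.626×10^-34)²/(8·9.109×10^-31·(4.58×10^-9 m)²) = 2.872×10^-21 J.
Then E_5 = 5²·E_1 = 25·2.872×10^-21 J = 7.18×10^-20 J.

E_5 = 7.18×10^-20 J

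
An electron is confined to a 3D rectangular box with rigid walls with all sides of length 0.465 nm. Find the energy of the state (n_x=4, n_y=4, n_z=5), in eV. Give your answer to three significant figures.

E = 99.1 eV

For a 3D rectangular well E = (h²/8m_e)·Σ n_i²/L_i² = (6.626×10^-34)²/(8·9.109×10^-31) · [4²/(0.465 nm)² + 4²/(0.465 nm)² + 5²/(0.465 nm)²].
Evaluating gives E = 1.588×10^-17 J = 99.1 eV.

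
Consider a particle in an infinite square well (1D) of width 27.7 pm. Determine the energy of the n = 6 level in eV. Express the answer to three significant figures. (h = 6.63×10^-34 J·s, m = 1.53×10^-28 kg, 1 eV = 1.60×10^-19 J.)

For an infinite well E_n = n²h²/(8mL²), so E_1 = h²/(8mL²) = (6.63×10^-34)²/(8·1.53×10^-28·(2.77×10^-11 m)²) = 4.680×10^-19 J.
Then E_6 = 6²·E_1 = 36·4.680×10^-19 J = 1.685×10^-17 J.
Converting, E_6 = 1.685×10^-17 J / (1.60×10^-19 J/eV) = 105 eV.

E_6 = 105 eV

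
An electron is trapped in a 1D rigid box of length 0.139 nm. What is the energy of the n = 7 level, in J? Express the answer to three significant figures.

E_7 = 1.53×10^-16 J

For an infinite well E_n = n²h²/(8m_eL²), so E_1 = h²/(8m_eL²) = (6.626×10^-34)²/(8·9.109×10^-31·(1.39×10^-10 m)²) = 3.118×10^-18 J.
Then E_7 = 7²·E_1 = 49·3.118×10^-18 J = 1.53×10^-16 J.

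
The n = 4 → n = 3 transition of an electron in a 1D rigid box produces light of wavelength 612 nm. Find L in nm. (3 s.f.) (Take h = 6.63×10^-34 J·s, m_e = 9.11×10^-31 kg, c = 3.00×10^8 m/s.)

L = 1.14 nm

The photon carries ΔE = hc/λ = 6.63×10^-34·3.00×10^8/6.12×10^-7 m = 3.250×10^-19 J.
Since ΔE = (4² − 3²)E_1, E_1 = 4.643×10^-20 J, and L = h/√(8m_eE_1) = 1.14×10^-9 m = 1.14 nm.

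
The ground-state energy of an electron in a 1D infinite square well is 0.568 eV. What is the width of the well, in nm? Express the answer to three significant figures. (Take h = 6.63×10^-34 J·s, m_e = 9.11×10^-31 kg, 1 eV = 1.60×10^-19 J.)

From E_n = n²h²/(8m_eL²), L = n·h/√(8m_eE_n).
E_1 = 0.568 eV = 9.088×10^-20 J, so L = 1·6.63×10^-34/√(8·9.11×10^-31·9.088×10^-20) = 8.15×10^-10 m = 0.815 nm.

L = 0.815 nm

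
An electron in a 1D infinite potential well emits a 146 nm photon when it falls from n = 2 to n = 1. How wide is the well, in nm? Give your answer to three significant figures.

The photon carries ΔE = hc/λ = 6.626×10^-34·2.998×10^8/1.46×10^-7 m = 1.361×10^-18 J.
Since ΔE = (2² − 1²)E_1, E_1 = 4.537×10^-19 J, and L = h/√(8m_eE_1) = 3.64×10^-10 m = 0.364 nm.

L = 0.364 nm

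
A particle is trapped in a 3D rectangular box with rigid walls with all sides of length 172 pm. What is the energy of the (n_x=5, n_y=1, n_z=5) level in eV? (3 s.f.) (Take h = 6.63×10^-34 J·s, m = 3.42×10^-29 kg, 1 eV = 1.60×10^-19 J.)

E = 17.3 eV

For a 3D rectangular well E = (h²/8m)·Σ n_i²/L_i² = (6.63×10^-34)²/(8·3.42×10^-29) · [5²/(172 pm)² + 1²/(172 pm)² + 5²/(172 pm)²].
Evaluating gives E = 2.770×10^-18 J = 17.3 eV.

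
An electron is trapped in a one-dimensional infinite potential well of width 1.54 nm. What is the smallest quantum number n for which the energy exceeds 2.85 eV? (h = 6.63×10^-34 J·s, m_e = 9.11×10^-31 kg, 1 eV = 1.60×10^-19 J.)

n = 5

E_1 = h²/(8m_eL²) = 2.543×10^-20 J = 0.1589 eV.
Need n² > 2.85/0.1589 = 17.94, i.e. n > 4.236.
The smallest integer satisfying this is n = 5.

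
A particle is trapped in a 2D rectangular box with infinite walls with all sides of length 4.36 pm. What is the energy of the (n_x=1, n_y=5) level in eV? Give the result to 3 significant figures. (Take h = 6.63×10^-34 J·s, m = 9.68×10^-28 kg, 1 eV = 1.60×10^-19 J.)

For a 2D rectangular well E = (h²/8m)·Σ n_i²/L_i² = (6.63×10^-34)²/(8·9.68×10^-28) · [1²/(4.36 pm)² + 5²/(4.36 pm)²].
Evaluating gives E = 7.764×10^-17 J = 485 eV.

E = 485 eV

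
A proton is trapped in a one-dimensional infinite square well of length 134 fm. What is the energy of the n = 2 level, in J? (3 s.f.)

E_2 = 7.31×10^-15 J

For an infinite well E_n = n²h²/(8m_pL²), so E_1 = h²/(8m_pL²) = (6.626×10^-34)²/(8·1.673×10^-27·(1.34×10^-13 m)²) = 1.827×10^-15 J.
Then E_2 = 2²·E_1 = 4·1.827×10^-15 J = 7.31×10^-15 J.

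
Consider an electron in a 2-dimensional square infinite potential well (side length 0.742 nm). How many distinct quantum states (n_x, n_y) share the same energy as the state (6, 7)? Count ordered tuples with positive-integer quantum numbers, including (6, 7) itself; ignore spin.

The level has n_x² + n_y² = 85. The ordered positive-integer solutions are (2, 9), (6, 7), (7, 6), (9, 2).
That gives 4 states.

degeneracy = 4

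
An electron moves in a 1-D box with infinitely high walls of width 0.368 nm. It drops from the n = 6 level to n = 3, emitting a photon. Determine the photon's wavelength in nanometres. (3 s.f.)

E_1 = h²/(8m_eL²) = 4.449×10^-19 J, so ΔE = (6² − 3²)E_1 = 1.201×10^-17 J.
λ = hc/ΔE = (6.626×10^-34·2.998×10^8)/1.201×10^-17 = 1.65×10^-8 m = 16.5 nm.

λ = 16.5 nm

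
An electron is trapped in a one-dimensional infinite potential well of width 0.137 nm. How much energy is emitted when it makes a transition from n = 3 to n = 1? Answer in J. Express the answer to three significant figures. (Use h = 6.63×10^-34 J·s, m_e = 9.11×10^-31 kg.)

|ΔE| = 2.57×10^-17 J

E_1 = h²/(8m_eL²) = 3.213×10^-18 J.
|ΔE| = |3² − 1²|·E_1 = 8·3.213×10^-18 J = 2.57×10^-17 J.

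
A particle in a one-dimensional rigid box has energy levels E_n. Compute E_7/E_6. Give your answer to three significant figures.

E_n ∝ n², so E_7/E_6 = 7²/6² = 49/36 = 1.36.

1.36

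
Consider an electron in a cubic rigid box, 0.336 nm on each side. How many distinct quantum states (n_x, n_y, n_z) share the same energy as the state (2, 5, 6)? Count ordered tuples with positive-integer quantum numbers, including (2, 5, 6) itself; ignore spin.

degeneracy = 6

The level has n_x² + n_y² + n_z² = 65. The ordered positive-integer solutions are (2, 5, 6), (2, 6, 5), (5, 2, 6), (5, 6, 2), (6, 2, 5), (6, 5, 2).
That gives 6 states.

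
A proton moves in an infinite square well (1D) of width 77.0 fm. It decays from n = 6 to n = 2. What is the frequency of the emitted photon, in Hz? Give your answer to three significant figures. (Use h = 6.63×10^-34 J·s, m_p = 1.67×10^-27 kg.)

E_1 = h²/(8m_pL²) = 5.549×10^-15 J and ΔE = (6² − 2²)E_1 = 1.776×10^-13 J.
f = ΔE/h = 1.776×10^-13/6.63×10^-34 = 2.68×10^20 Hz.

f = 2.68×10^20 Hz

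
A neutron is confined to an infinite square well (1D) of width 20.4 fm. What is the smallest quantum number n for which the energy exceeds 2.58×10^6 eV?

E_1 = h²/(8m_nL²) = 7.873×10^-14 J = 4.914×10^5 eV.
Need n² > 2.58×10^6/4.914×10^5 = 5.250, i.e. n > 2.291.
The smallest integer satisfying this is n = 3.

n = 3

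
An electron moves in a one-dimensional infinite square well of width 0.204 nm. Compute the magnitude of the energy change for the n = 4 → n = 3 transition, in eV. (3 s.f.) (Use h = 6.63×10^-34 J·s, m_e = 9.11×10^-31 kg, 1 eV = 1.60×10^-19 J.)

|ΔE| = 63.4 eV

E_1 = h²/(8m_eL²) = 1.449×10^-18 J.
|ΔE| = |4² − 3²|·E_1 = 7·1.449×10^-18 J = 1.014×10^-17 J = 63.4 eV.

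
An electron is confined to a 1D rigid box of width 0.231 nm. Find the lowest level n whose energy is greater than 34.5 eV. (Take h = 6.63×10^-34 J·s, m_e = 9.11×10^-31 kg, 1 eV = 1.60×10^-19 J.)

n = 3

E_1 = h²/(8m_eL²) = 1.130×10^-18 J = 7.062 eV.
Need n² > 34.5/7.062 = 4.885, i.e. n > 2.210.
The smallest integer satisfying this is n = 3.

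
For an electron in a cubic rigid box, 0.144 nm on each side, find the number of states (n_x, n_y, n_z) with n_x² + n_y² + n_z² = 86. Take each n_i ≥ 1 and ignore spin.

The level has n_x² + n_y² + n_z² = 86. The ordered positive-integer solutions are (1, 2, 9), (1, 6, 7), (1, 7, 6), (1, 9, 2), (2, 1, 9), (2, 9, 1), (5, 5, 6), (5, 6, 5), (6, 1, 7), (6, 5, 5), (6, 7, 1), (7, 1, 6), (7, 6, 1), (9, 1, 2), (9, 2, 1).
That gives 15 states.

degeneracy = 15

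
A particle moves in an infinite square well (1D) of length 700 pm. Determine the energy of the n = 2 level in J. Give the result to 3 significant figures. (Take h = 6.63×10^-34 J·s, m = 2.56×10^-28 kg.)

E_2 = 1.75×10^-21 J

For an infinite well E_n = n²h²/(8mL²), so E_1 = h²/(8mL²) = (6.63×10^-34)²/(8·2.56×10^-28·(7.00×10^-10 m)²) = 4.380×10^-22 J.
Then E_2 = 2²·E_1 = 4·4.380×10^-22 J = 1.75×10^-21 J.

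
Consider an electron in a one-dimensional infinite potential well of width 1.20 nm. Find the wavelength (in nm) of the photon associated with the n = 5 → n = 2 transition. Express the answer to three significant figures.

E_1 = h²/(8m_eL²) = 4.184×10^-20 J, so ΔE = (5² − 2²)E_1 = 8.786×10^-19 J.
λ = hc/ΔE = (6.626×10^-34·2.998×10^8)/8.786×10^-19 = 2.26×10^-7 m = 226 nm.

λ = 226 nm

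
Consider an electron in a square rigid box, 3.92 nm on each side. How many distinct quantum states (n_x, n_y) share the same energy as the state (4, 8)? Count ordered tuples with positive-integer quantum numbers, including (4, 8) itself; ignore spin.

The level has n_x² + n_y² = 80. The ordered positive-integer solutions are (4, 8), (8, 4).
That gives 2 states.

degeneracy = 2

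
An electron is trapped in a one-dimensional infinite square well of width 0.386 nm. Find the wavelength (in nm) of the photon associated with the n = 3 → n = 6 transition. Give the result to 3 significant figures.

λ = 18.2 nm

E_1 = h²/(8m_eL²) = 4.044×10^-19 J, so ΔE = (6² − 3²)E_1 = 1.092×10^-17 J.
λ = hc/ΔE = (6.626×10^-34·2.998×10^8)/1.092×10^-17 = 1.82×10^-8 m = 18.2 nm.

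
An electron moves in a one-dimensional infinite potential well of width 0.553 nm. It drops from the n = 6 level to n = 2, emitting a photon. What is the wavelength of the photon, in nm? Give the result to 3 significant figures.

λ = 31.5 nm

E_1 = h²/(8m_eL²) = 1.970×10^-19 J, so ΔE = (6² − 2²)E_1 = 6.304×10^-18 J.
λ = hc/ΔE = (6.626×10^-34·2.998×10^8)/6.304×10^-18 = 3.15×10^-8 m = 31.5 nm.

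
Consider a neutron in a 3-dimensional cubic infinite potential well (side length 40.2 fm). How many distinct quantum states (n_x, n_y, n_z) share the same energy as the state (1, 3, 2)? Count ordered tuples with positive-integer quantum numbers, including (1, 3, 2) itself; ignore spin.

The level has n_x² + n_y² + n_z² = 14. The ordered positive-integer solutions are (1, 2, 3), (1, 3, 2), (2, 1, 3), (2, 3, 1), (3, 1, 2), (3, 2, 1).
That gives 6 states.

degeneracy = 6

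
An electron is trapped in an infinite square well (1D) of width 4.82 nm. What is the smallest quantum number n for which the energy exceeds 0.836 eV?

n = 8

E_1 = h²/(8m_eL²) = 2.593×10^-21 J = 0.01619 eV.
Need n² > 0.836/0.01619 = 51.64, i.e. n > 7.186.
The smallest integer satisfying this is n = 8.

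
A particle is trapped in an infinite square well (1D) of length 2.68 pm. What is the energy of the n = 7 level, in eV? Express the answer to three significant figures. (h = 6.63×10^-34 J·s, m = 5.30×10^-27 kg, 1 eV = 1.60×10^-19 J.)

E_7 = 442 eV

For an infinite well E_n = n²h²/(8mL²), so E_1 = h²/(8mL²) = (6.63×10^-34)²/(8·5.30×10^-27·(2.68×10^-12 m)²) = 1.443×10^-18 J.
Then E_7 = 7²·E_1 = 49·1.443×10^-18 J = 7.071×10^-17 J.
Converting, E_7 = 7.071×10^-17 J / (1.60×10^-19 J/eV) = 442 eV.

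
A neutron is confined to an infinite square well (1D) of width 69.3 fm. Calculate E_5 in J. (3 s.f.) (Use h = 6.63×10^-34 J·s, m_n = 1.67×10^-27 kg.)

E_5 = 1.71×10^-13 J

For an infinite well E_n = n²h²/(8m_nL²), so E_1 = h²/(8m_nL²) = (6.63×10^-34)²/(8·1.67×10^-27·(6.93×10^-14 m)²) = 6.851×10^-15 J.
Then E_5 = 5²·E_1 = 25·6.851×10^-15 J = 1.71×10^-13 J.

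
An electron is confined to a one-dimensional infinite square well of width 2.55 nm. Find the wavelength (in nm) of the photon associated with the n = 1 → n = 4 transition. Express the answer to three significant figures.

E_1 = h²/(8m_eL²) = 9.265×10^-21 J, so ΔE = (4² − 1²)E_1 = 1.390×10^-19 J.
λ = hc/ΔE = (6.626×10^-34·2.998×10^8)/1.390×10^-19 = 1.43×10^-6 m = 1.43×10^3 nm.

λ = 1.43×10^3 nm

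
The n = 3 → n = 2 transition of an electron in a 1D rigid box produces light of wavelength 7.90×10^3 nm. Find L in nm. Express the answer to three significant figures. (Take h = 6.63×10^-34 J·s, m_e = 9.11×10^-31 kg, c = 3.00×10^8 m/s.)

L = 3.46 nm

The photon carries ΔE = hc/λ = 6.63×10^-34·3.00×10^8/7.90×10^-6 m = 2.518×10^-20 J.
Since ΔE = (3² − 2²)E_1, E_1 = 5.036×10^-21 J, and L = h/√(8m_eE_1) = 3.46×10^-9 m = 3.46 nm.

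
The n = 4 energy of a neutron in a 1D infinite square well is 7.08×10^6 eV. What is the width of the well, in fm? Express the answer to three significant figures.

L = 21.5 fm

From E_n = n²h²/(8m_nL²), L = n·h/√(8m_nE_n).
E_4 = 7.08×10^6 eV = 1.134×10^-12 J, so L = 4·6.626×10^-34/√(8·1.675×10^-27·1.134×10^-12) = 2.15×10^-14 m = 21.5 fm.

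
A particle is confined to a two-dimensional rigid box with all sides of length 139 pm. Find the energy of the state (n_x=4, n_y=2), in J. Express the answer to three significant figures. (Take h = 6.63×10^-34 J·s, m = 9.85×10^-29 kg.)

For a 2D rectangular well E = (h²/8m)·Σ n_i²/L_i² = (6.63×10^-34)²/(8·9.85×10^-29) · [4²/(139 pm)² + 2²/(139 pm)²].
Evaluating gives E = 5.77×10^-19 J.

E = 5.77×10^-19 J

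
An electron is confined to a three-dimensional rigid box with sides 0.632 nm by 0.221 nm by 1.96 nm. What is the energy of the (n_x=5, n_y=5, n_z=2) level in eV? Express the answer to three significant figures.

E = 216 eV

For a 3D rectangular well E = (h²/8m_e)·Σ n_i²/L_i² = (6.626×10^-34)²/(8·9.109×10^-31) · [5²/(0.632 nm)² + 5²/(0.221 nm)² + 2²/(1.96 nm)²].
Evaluating gives E = 3.467×10^-17 J = 216 eV.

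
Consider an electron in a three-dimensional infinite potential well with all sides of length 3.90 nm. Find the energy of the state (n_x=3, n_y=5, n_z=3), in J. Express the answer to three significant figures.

E = 1.70×10^-19 J

For a 3D rectangular well E = (h²/8m_e)·Σ n_i²/L_i² = (6.626×10^-34)²/(8·9.109×10^-31) · [3²/(3.90 nm)² + 5²/(3.90 nm)² + 3²/(3.90 nm)²].
Evaluating gives E = 1.70×10^-19 J.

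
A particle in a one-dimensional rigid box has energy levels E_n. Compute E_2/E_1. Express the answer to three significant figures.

4.00

E_n ∝ n², so E_2/E_1 = 2²/1² = 4/1 = 4.00.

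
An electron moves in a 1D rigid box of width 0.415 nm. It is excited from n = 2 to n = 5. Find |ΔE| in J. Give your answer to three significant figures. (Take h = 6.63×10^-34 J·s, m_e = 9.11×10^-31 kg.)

E_1 = h²/(8m_eL²) = 3.502×10^-19 J.
|ΔE| = |2² − 5²|·E_1 = 21·3.502×10^-19 J = 7.35×10^-18 J.

|ΔE| = 7.35×10^-18 J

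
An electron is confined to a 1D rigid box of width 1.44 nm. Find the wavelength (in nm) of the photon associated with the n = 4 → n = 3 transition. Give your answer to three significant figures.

E_1 = h²/(8m_eL²) = 2.905×10^-20 J, so ΔE = (4² − 3²)E_1 = 2.034×10^-19 J.
λ = hc/ΔE = (6.626×10^-34·2.998×10^8)/2.034×10^-19 = 9.77×10^-7 m = 977 nm.

λ = 977 nm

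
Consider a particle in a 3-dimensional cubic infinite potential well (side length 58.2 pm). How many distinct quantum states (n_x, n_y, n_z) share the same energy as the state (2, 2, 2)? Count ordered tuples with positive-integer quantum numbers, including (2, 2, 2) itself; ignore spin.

The level has n_x² + n_y² + n_z² = 12. The ordered positive-integer solutions are (2, 2, 2).
That gives 1 state.

degeneracy = 1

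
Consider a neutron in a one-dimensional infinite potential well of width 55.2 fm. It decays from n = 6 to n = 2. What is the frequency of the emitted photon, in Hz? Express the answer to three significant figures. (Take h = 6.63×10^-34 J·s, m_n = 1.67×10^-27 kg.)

f = 5.21×10^20 Hz

E_1 = h²/(8m_nL²) = 1.080×10^-14 J and ΔE = (6² − 2²)E_1 = 3.456×10^-13 J.
f = ΔE/h = 3.456×10^-13/6.63×10^-34 = 5.21×10^20 Hz.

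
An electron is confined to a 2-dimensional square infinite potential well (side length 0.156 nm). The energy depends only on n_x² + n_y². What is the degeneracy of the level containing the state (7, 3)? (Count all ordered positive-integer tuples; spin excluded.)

degeneracy = 2

The level has n_x² + n_y² = 58. The ordered positive-integer solutions are (3, 7), (7, 3).
That gives 2 states.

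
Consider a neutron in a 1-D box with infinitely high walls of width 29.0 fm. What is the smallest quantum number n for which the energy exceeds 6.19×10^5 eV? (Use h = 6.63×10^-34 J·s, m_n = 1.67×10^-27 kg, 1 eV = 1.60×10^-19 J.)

E_1 = h²/(8m_nL²) = 3.912×10^-14 J = 2.445×10^5 eV.
Need n² > 6.19×10^5/2.445×10^5 = 2.532, i.e. n > 1.591.
The smallest integer satisfying this is n = 2.

n = 2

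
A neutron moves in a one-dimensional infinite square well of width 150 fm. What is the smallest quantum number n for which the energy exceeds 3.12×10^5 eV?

E_1 = h²/(8m_nL²) = 1.456×10^-15 J = 9089 eV.
Need n² > 3.12×10^5/9089 = 34.33, i.e. n > 5.859.
The smallest integer satisfying this is n = 6.

n = 6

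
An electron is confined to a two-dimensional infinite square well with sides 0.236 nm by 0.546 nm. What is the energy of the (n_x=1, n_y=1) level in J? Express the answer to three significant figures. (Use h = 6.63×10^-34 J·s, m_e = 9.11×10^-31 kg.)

For a 2D rectangular well E = (h²/8m_e)·Σ n_i²/L_i² = (6.63×10^-34)²/(8·9.11×10^-31) · [1²/(0.236 nm)² + 1²/(0.546 nm)²].
Evaluating gives E = 1.29×10^-18 J.

E = 1.29×10^-18 J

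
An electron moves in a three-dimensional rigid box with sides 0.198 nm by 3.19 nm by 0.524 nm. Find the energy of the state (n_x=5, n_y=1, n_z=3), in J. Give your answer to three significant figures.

For a 3D rectangular well E = (h²/8m_e)·Σ n_i²/L_i² = (6.626×10^-34)²/(8·9.109×10^-31) · [5²/(0.198 nm)² + 1²/(3.19 nm)² + 3²/(0.524 nm)²].
Evaluating gives E = 4.04×10^-17 J.

E = 4.04×10^-17 J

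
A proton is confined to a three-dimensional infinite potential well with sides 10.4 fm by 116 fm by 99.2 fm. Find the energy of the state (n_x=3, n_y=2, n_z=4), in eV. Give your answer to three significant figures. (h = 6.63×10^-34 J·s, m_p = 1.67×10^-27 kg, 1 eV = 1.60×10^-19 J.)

For a 3D rectangular well E = (h²/8m_p)·Σ n_i²/L_i² = (6.63×10^-34)²/(8·1.67×10^-27) · [3²/(10.4 fm)² + 2²/(116 fm)² + 4²/(99.2 fm)²].
Evaluating gives E = 2.801×10^-12 J = 1.75×10^7 eV.

E = 1.75×10^7 eV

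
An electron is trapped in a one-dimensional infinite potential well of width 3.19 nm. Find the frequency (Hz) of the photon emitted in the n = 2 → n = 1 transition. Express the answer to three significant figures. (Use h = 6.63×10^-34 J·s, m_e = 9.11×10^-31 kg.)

f = 2.68×10^13 Hz

E_1 = h²/(8m_eL²) = 5.927×10^-21 J and ΔE = (2² − 1²)E_1 = 1.778×10^-20 J.
f = ΔE/h = 1.778×10^-20/6.63×10^-34 = 2.68×10^13 Hz.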